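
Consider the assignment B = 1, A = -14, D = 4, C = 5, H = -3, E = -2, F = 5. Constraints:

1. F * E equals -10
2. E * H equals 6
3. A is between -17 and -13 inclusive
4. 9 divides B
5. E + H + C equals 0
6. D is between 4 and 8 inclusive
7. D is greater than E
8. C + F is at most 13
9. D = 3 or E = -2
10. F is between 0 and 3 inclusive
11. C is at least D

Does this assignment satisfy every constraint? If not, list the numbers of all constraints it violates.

Constraints 4 and 10 are violated.

1. F * E = 5 * (-2) = -10 — holds.
2. E * H = -2 * (-3) = 6 — holds.
3. A = -14 lies in [-17, -13] — holds.
4. 1 = 9*0 + 1, so 9 does not divide 1 — does not hold.
5. E + H + C = -2 + (-3) + 5 = 0 — holds.
6. D = 4 lies in [4, 8] — holds.
7. D = 4, E = -2; 4 > -2 — holds.
8. C + F = 5 + 5 = 10; 10 ≤ 13 — holds.
9. D = 4 ≠ 3, but E = -2 = -2 (second disjunct) — holds.
10. F = 5 is outside [0, 3] — does not hold.
11. C = 5, D = 4; 5 ≥ 4 — holds.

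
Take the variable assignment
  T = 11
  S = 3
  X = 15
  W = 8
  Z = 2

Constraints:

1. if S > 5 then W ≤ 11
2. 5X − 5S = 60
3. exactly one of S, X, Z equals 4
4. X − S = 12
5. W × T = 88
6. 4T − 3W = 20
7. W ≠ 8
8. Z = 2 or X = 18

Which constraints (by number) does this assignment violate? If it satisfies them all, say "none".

1. S = 3, not > 5; antecedent false, conditional vacuously true  ✔
2. 5X − 5S = 5(15) − 5(3) = 60  ✔
3. S=3, X=15, Z=2; 0 of them equal 4, not exactly one  ✘
4. X − S = 15 − 3 = 12  ✔
5. W × T = 8 × 11 = 88  ✔
6. 4T − 3W = 4(11) − 3(8) = 20  ✔
7. W = 8, but 8 is required to differ  ✘
8. Z = 2 = 2 (first disjunct)  ✔

No — constraints 3, 7 are not satisfied.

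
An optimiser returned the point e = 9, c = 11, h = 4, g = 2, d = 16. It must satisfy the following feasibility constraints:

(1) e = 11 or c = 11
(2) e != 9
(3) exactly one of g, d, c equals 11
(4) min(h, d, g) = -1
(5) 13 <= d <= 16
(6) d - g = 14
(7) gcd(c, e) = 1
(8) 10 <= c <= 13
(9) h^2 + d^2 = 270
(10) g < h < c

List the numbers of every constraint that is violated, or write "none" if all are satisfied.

(1) e = 9 ≠ 11, but c = 11 = 11 (second disjunct) — holds.
(2) e = 9, but 9 is required to differ — fails.
(3) g=2, d=16, c=11; 1 of them equals 11 — holds.
(4) min(4, 16, 2) = 2, not -1 — fails.
(5) d = 16 lies in [13, 16] — holds.
(6) d - g = 16 - 2 = 14 — holds.
(7) gcd(11, 9) = 1 — holds.
(8) c = 11 lies in [10, 13] — holds.
(9) h^2 + d^2 = 4^2 + 16^2 = 16 + 256 = 272, not 270 — fails.
(10) values 2 < 4 < 11 — holds.

The assignment fails constraints 2, 4, and 9.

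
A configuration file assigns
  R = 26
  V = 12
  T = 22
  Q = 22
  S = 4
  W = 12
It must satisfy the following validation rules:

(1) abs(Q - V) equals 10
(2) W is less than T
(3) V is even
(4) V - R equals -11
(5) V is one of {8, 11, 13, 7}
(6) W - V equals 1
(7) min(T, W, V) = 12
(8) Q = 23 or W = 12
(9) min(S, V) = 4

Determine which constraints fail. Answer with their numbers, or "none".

No — constraints 4, 5, 6 are not satisfied.

(1) abs(22 - 12) = 10 — satisfied.
(2) W = 12, T = 22; 12 < 22 — satisfied.
(3) V = 12 is even — satisfied.
(4) V - R = 12 - 26 = -14, not -11 — violated.
(5) V = 12 is not in {8, 11, 13, 7} — violated.
(6) W - V = 12 - 12 = 0, not 1 — violated.
(7) min(22, 12, 12) = 12 — satisfied.
(8) Q = 22 ≠ 23, but W = 12 = 12 (second disjunct) — satisfied.
(9) min(4, 12) = 4 — satisfied.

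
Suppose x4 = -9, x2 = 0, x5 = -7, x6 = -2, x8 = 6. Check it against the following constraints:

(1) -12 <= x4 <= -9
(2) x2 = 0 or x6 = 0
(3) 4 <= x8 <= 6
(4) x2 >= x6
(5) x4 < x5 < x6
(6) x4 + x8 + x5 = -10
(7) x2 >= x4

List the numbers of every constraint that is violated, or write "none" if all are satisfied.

No violations.

(1) x4 = -9 lies in [-12, -9]  yes
(2) x2 = 0 = 0 (first disjunct)  yes
(3) x8 = 6 lies in [4, 6]  yes
(4) x2 = 0, x6 = -2; 0 ≥ -2  yes
(5) values -9 < -7 < -2  yes
(6) x4 + x8 + x5 = -9 + 6 + (-7) = -10  yes
(7) x2 = 0, x4 = -9; 0 ≥ -9  yes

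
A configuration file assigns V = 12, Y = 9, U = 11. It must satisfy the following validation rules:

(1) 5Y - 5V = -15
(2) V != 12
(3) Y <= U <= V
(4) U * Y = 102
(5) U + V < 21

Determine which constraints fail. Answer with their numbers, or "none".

No — constraints 2, 4, and 5 are not satisfied.

(1) 5Y - 5V = 5(9) - 5(12) = -15 — holds.
(2) V = 12, but 12 is required to differ — does not hold.
(3) values 9 <= 11 <= 12 — holds.
(4) U * Y = 11 * 9 = 99, not 102 — does not hold.
(5) U + V = 11 + 12 = 23; 23 ≥ 21, bound 21 not met — does not hold.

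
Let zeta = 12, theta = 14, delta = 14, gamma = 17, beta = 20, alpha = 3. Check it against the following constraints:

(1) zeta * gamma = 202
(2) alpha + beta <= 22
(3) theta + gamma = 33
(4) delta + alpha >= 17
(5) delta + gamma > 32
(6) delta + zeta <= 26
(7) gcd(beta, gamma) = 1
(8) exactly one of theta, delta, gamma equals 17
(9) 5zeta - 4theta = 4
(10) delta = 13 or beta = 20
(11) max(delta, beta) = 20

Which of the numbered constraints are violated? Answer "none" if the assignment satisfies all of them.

(1) zeta * gamma = 12 * 17 = 204, not 202 — does not hold.
(2) alpha + beta = 3 + 20 = 23; 23 > 22, bound 22 not met — does not hold.
(3) theta + gamma = 14 + 17 = 31, not 33 — does not hold.
(4) delta + alpha = 14 + 3 = 17; 17 ≥ 17 — holds.
(5) delta + gamma = 14 + 17 = 31; 31 ≤ 32, bound 32 not met — does not hold.
(6) delta + zeta = 14 + 12 = 26; 26 ≤ 26 — holds.
(7) gcd(20, 17) = 1 — holds.
(8) theta=14, delta=14, gamma=17; 1 of them equals 17 — holds.
(9) 5zeta - 4theta = 5(12) - 4(14) = 4 — holds.
(10) delta = 14 ≠ 13, but beta = 20 = 20 (second disjunct) — holds.
(11) max(14, 20) = 20 — holds.

No — constraints 1, 2, 3, 5 are not satisfied.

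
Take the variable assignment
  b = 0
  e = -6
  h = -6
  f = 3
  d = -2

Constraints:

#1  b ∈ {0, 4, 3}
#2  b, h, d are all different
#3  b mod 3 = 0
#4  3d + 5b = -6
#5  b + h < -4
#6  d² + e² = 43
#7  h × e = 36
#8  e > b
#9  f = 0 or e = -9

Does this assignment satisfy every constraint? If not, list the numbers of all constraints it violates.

Constraints 6, 8, 9 do not hold.

#1 b = 0 is in {0, 4, 3} — holds.
#2 values 0, -6, -2 are pairwise distinct — holds.
#3 0 mod 3 = 0 — holds.
#4 3d + 5b = 3(-2) + 5(0) = -6 — holds.
#5 b + h = 0 + (-6) = -6; -6 < -4 — holds.
#6 d² + e² = (-2)² + (-6)² = 4 + 36 = 40, not 43 — fails.
#7 h × e = -6 × (-6) = 36 — holds.
#8 e = -6, b = 0; -6 ≤ 0 (want >) — fails.
#9 f = 3 ≠ 0 and e = -6 ≠ -9; both disjuncts false — fails.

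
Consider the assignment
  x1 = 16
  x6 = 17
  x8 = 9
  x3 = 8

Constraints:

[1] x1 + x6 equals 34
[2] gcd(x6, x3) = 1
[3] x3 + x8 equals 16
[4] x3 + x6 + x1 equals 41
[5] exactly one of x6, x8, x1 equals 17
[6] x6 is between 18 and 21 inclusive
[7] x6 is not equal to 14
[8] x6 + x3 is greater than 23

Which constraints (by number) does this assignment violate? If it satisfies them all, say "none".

The assignment fails constraints 1, 3, 6.

[1] x1 + x6 = 16 + 17 = 33, not 34 — violated.
[2] gcd(17, 8) = 1 — satisfied.
[3] x3 + x8 = 8 + 9 = 17, not 16 — violated.
[4] x3 + x6 + x1 = 8 + 17 + 16 = 41 — satisfied.
[5] x6=17, x8=9, x1=16; 1 of them equals 17 — satisfied.
[6] x6 = 17 is outside [18, 21] — violated.
[7] x6 = 17, and 17 ≠ 14 — satisfied.
[8] x6 + x3 = 17 + 8 = 25; 25 > 23 — satisfied.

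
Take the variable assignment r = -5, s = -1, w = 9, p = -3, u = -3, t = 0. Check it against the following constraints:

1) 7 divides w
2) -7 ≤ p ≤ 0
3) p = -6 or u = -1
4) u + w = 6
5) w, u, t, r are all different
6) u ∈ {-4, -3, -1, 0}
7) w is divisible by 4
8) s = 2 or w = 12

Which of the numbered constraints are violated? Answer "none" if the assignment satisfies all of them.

1) 9 = 7×1 + 2, so 7 does not divide 9 — fails.
2) p = -3 lies in [-7, 0] — holds.
3) p = -3 ≠ -6 and u = -3 ≠ -1; both disjuncts false — fails.
4) u + w = -3 + 9 = 6 — holds.
5) values 9, -3, 0, -5 are pairwise distinct — holds.
6) u = -3 is in {-4, -3, -1, 0} — holds.
7) 9 = 4×2 + 1, so 4 does not divide 9 — fails.
8) s = -1 ≠ 2 and w = 9 ≠ 12; both disjuncts false — fails.

Constraints 1, 3, 7, and 8 are violated.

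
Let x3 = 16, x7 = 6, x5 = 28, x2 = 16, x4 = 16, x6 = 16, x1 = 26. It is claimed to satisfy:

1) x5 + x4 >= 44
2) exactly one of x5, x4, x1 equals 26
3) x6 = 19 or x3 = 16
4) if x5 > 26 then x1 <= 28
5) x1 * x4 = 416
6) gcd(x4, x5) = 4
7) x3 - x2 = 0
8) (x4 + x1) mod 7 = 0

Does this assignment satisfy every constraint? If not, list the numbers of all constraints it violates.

Yes — all constraints hold.

1) x5 + x4 = 28 + 16 = 44; 44 ≥ 44  yes
2) x5=28, x4=16, x1=26; 1 of them equals 26  yes
3) x6 = 16 ≠ 19, but x3 = 16 = 16 (second disjunct)  yes
4) x5 = 28 > 26, so we need x1 ≤ 28; x1 = 26 ≤ 28  yes
5) x1 * x4 = 26 * 16 = 416  yes
6) gcd(16, 28) = 4  yes
7) x3 - x2 = 16 - 16 = 0  yes
8) x4 + x1 = 42; 42 mod 7 = 0  yes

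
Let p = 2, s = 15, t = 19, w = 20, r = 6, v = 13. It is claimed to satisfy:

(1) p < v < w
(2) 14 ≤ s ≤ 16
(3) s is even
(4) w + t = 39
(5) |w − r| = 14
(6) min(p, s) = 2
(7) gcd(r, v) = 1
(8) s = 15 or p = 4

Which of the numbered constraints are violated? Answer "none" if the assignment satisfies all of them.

(1) values 2 < 13 < 20 — OK.
(2) s = 15 lies in [14, 16] — OK.
(3) s = 15 is odd — violated.
(4) w + t = 20 + 19 = 39 — OK.
(5) |20 − 6| = 14 — OK.
(6) min(2, 15) = 2 — OK.
(7) gcd(6, 13) = 1 — OK.
(8) s = 15 = 15 (first disjunct) — OK.

Constraint 3 is violated.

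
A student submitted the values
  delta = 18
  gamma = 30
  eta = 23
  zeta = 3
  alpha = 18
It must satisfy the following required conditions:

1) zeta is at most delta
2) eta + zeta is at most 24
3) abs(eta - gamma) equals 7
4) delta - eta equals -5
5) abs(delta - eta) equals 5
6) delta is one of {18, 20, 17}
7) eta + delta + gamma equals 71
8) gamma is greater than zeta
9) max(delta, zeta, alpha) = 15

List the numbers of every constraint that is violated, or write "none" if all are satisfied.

1) zeta = 3, delta = 18; 3 ≤ 18  OK
2) eta + zeta = 23 + 3 = 26; 26 > 24, bound 24 not met  FAIL
3) abs(23 - 30) = 7  OK
4) delta - eta = 18 - 23 = -5  OK
5) abs(18 - 23) = 5  OK
6) delta = 18 is in {18, 20, 17}  OK
7) eta + delta + gamma = 23 + 18 + 30 = 71  OK
8) gamma = 30, zeta = 3; 30 > 3  OK
9) max(18, 3, 18) = 18, not 15  FAIL

The assignment fails constraints 2 and 9.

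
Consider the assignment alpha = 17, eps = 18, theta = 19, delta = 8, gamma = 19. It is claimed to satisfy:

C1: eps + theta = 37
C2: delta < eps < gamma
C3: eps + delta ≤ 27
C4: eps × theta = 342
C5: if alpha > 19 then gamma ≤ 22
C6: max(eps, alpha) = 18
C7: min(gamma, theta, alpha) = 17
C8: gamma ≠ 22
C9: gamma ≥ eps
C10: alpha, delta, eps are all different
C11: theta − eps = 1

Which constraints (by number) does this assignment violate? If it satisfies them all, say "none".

The assignment satisfies every constraint.

C1: eps + theta = 18 + 19 = 37 — satisfied.
C2: values 8 < 18 < 19 — satisfied.
C3: eps + delta = 18 + 8 = 26; 26 ≤ 27 — satisfied.
C4: eps × theta = 18 × 19 = 342 — satisfied.
C5: alpha = 17, not > 19; antecedent false, conditional vacuously true — satisfied.
C6: max(18, 17) = 18 — satisfied.
C7: min(19, 19, 17) = 17 — satisfied.
C8: gamma = 19, and 19 ≠ 22 — satisfied.
C9: gamma = 19, eps = 18; 19 ≥ 18 — satisfied.
C10: values 17, 8, 18 are pairwise distinct — satisfied.
C11: theta − eps = 19 − 18 = 1 — satisfied.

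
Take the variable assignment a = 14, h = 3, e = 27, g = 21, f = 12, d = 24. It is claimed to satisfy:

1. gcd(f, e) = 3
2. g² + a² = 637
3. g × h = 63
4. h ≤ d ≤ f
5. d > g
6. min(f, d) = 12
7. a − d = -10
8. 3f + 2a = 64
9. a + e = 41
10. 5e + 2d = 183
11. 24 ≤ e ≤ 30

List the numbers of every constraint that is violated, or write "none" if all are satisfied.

1. gcd(12, 27) = 3  yes
2. g² + a² = 21² + 14² = 441 + 196 = 637  yes
3. g × h = 21 × 3 = 63  yes
4. values 3, 24, 12; d = 24 is not ≤ f = 12  no
5. d = 24, g = 21; 24 > 21  yes
6. min(12, 24) = 12  yes
7. a − d = 14 − 24 = -10  yes
8. 3f + 2a = 3(12) + 2(14) = 64  yes
9. a + e = 14 + 27 = 41  yes
10. 5e + 2d = 5(27) + 2(24) = 183  yes
11. e = 27 lies in [24, 30]  yes

No — constraint 4 is not satisfied.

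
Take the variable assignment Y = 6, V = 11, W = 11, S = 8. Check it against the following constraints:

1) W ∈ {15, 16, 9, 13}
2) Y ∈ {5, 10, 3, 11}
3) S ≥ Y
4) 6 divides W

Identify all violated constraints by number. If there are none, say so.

Constraints 1, 2, 4 are violated.

1) W = 11 is not in {15, 16, 9, 13} — violated.
2) Y = 6 is not in {5, 10, 3, 11} — violated.
3) S = 8, Y = 6; 8 ≥ 6 — OK.
4) 11 = 6×1 + 5, so 6 does not divide 11 — violated.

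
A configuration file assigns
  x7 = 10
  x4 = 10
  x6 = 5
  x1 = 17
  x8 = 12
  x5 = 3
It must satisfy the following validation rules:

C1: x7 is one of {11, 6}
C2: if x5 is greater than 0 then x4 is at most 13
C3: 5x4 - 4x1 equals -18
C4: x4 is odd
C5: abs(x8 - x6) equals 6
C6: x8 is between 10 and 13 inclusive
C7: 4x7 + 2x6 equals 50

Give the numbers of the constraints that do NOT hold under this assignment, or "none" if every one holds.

The assignment fails constraints 1, 4, 5.

C1: x7 = 10 is not in {11, 6} — does not hold.
C2: x5 = 3 > 0, so we need x4 ≤ 13; x4 = 10 ≤ 13 — holds.
C3: 5x4 - 4x1 = 5(10) - 4(17) = -18 — holds.
C4: x4 = 10 is even — does not hold.
C5: abs(12 - 5) = 7, not 6 — does not hold.
C6: x8 = 12 lies in [10, 13] — holds.
C7: 4x7 + 2x6 = 4(10) + 2(5) = 50 — holds.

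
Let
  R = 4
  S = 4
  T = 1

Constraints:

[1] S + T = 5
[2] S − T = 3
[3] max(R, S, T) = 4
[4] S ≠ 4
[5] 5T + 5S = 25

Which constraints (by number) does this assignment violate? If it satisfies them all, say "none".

[1] S + T = 4 + 1 = 5 — satisfied.
[2] S − T = 4 − 1 = 3 — satisfied.
[3] max(4, 4, 1) = 4 — satisfied.
[4] S = 4, but 4 is required to differ — violated.
[5] 5T + 5S = 5(1) + 5(4) = 25 — satisfied.

Violated: 4.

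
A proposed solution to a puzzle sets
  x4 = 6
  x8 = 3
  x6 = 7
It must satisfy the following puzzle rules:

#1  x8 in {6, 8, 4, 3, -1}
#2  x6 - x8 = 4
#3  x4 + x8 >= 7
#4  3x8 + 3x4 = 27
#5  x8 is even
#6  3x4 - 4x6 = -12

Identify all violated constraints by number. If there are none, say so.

Constraints 5, 6 are violated.

#1 x8 = 3 is in {6, 8, 4, 3, -1} — holds.
#2 x6 - x8 = 7 - 3 = 4 — holds.
#3 x4 + x8 = 6 + 3 = 9; 9 ≥ 7 — holds.
#4 3x8 + 3x4 = 3(3) + 3(6) = 27 — holds.
#5 x8 = 3 is odd — fails.
#6 3x4 - 4x6 = 3(6) - 4(7) = -10, not -12 — fails.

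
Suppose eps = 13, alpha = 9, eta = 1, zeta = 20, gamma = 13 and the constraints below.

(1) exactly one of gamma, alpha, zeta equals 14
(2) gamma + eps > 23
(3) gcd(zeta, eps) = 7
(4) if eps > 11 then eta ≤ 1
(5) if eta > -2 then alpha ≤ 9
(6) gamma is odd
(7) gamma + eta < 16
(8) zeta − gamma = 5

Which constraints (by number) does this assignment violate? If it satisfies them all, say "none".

The assignment fails constraints 1, 3, 8.

(1) gamma=13, alpha=9, zeta=20; 0 of them equal 14, not exactly one — violated.
(2) gamma + eps = 13 + 13 = 26; 26 > 23 — satisfied.
(3) gcd(20, 13) = 1, not 7 — violated.
(4) eps = 13 > 11, so we need eta ≤ 1; eta = 1 ≤ 1 — satisfied.
(5) eta = 1 > -2, so we need alpha ≤ 9; alpha = 9 ≤ 9 — satisfied.
(6) gamma = 13 is odd — satisfied.
(7) gamma + eta = 13 + 1 = 14; 14 < 16 — satisfied.
(8) zeta − gamma = 20 − 13 = 7, not 5 — violated.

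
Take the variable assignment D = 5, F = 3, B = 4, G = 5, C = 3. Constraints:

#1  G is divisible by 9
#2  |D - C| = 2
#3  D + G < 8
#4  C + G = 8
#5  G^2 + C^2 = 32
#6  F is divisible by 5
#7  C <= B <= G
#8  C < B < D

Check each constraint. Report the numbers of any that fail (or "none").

The assignment fails constraints 1, 3, 5, 6.

#1 5 = 9*0 + 5, so 9 does not divide 5 — fails.
#2 |5 - 3| = 2 — holds.
#3 D + G = 5 + 5 = 10; 10 ≥ 8, bound 8 not met — fails.
#4 C + G = 3 + 5 = 8 — holds.
#5 G^2 + C^2 = 5^2 + 3^2 = 25 + 9 = 34, not 32 — fails.
#6 3 = 5*0 + 3, so 5 does not divide 3 — fails.
#7 values 3 <= 4 <= 5 — holds.
#8 values 3 < 4 < 5 — holds.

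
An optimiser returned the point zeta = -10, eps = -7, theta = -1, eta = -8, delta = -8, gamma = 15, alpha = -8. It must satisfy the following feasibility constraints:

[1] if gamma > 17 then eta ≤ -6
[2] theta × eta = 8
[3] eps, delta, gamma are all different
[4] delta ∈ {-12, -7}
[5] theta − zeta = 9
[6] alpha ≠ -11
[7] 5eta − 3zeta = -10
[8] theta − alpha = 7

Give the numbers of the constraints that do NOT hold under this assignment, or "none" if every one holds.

Constraint 4 does not hold.

[1] gamma = 15, not > 17; antecedent false, conditional vacuously true — holds.
[2] theta × eta = -1 × (-8) = 8 — holds.
[3] values -7, -8, 15 are pairwise distinct — holds.
[4] delta = -8 is not in {-12, -7} — does not hold.
[5] theta − zeta = -1 − (-10) = 9 — holds.
[6] alpha = -8, and -8 ≠ -11 — holds.
[7] 5eta − 3zeta = 5(-8) − 3(-10) = -10 — holds.
[8] theta − alpha = -1 − (-8) = 7 — holds.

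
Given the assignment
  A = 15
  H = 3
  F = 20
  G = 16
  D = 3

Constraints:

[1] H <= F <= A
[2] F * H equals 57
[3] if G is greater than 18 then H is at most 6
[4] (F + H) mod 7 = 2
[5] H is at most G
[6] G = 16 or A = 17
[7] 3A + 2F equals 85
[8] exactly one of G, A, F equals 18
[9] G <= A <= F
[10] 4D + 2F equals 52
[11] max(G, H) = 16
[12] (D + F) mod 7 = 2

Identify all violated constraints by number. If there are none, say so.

[1] values 3, 20, 15; F = 20 is not <= A = 15  FAIL
[2] F * H = 20 * 3 = 60, not 57  FAIL
[3] G = 16, not > 18; antecedent false, conditional vacuously true  OK
[4] F + H = 23; 23 mod 7 = 2  OK
[5] H = 3, G = 16; 3 ≤ 16  OK
[6] G = 16 = 16 (first disjunct)  OK
[7] 3A + 2F = 3(15) + 2(20) = 85  OK
[8] G=16, A=15, F=20; 0 of them equal 18, not exactly one  FAIL
[9] values 16, 15, 20; G = 16 is not <= A = 15  FAIL
[10] 4D + 2F = 4(3) + 2(20) = 52  OK
[11] max(16, 3) = 16  OK
[12] D + F = 23; 23 mod 7 = 2  OK

The assignment fails constraints 1, 2, 8, and 9.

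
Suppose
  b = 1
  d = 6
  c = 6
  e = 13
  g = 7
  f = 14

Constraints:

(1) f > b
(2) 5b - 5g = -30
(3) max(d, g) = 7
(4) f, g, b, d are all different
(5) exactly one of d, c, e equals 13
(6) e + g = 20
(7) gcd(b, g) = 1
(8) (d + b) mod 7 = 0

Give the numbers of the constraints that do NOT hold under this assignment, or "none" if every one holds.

(1) f = 14, b = 1; 14 > 1  ✔
(2) 5b - 5g = 5(1) - 5(7) = -30  ✔
(3) max(6, 7) = 7  ✔
(4) values 14, 7, 1, 6 are pairwise distinct  ✔
(5) d=6, c=6, e=13; 1 of them equals 13  ✔
(6) e + g = 13 + 7 = 20  ✔
(7) gcd(1, 7) = 1  ✔
(8) d + b = 7; 7 mod 7 = 0  ✔

No violations.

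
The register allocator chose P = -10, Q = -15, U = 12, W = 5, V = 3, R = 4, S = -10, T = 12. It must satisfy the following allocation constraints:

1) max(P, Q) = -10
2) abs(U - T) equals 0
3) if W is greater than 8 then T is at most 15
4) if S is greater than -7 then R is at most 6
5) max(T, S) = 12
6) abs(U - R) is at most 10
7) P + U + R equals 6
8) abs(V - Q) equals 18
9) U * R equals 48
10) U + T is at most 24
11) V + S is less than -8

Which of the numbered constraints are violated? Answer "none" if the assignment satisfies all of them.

Constraint 11 is violated.

1) max(-10, -15) = -10  holds
2) abs(12 - 12) = 0  holds
3) W = 5, not > 8; antecedent false, conditional vacuously true  holds
4) S = -10, not > -7; antecedent false, conditional vacuously true  holds
5) max(12, -10) = 12  holds
6) abs(12 - 4) = 8; 8 ≤ 10  holds
7) P + U + R = -10 + 12 + 4 = 6  holds
8) abs(3 - (-15)) = 18  holds
9) U * R = 12 * 4 = 48  holds
10) U + T = 12 + 12 = 24; 24 ≤ 24  holds
11) V + S = 3 + (-10) = -7; -7 ≥ -8, bound -8 not met  fails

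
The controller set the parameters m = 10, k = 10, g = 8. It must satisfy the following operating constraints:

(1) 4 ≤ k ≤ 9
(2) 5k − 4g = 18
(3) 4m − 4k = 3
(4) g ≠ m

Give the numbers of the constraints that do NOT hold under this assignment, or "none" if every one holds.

(1) k = 10 is outside [4, 9] — fails.
(2) 5k − 4g = 5(10) − 4(8) = 18 — holds.
(3) 4m − 4k = 4(10) − 4(10) = 0, not 3 — fails.
(4) g = 8, m = 10; distinct — holds.

Violated: 1, 3.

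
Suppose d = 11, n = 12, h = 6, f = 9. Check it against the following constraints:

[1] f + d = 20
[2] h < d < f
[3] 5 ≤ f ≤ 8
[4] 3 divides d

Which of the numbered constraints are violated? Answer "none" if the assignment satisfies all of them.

[1] f + d = 9 + 11 = 20 — satisfied.
[2] values 6, 11, 9; d = 11 is not < f = 9 — violated.
[3] f = 9 is outside [5, 8] — violated.
[4] 11 = 3×3 + 2, so 3 does not divide 11 — violated.

No — constraints 2, 3, 4 are not satisfied.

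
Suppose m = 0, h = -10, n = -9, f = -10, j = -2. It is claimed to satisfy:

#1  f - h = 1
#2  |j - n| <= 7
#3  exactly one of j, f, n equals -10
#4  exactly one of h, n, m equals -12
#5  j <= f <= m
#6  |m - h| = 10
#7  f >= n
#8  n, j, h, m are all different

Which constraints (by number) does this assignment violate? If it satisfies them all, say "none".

Constraints 1, 4, 5, and 7 are violated.

#1 f - h = -10 - (-10) = 0, not 1  false
#2 |-2 - (-9)| = 7; 7 ≤ 7  true
#3 j=-2, f=-10, n=-9; 1 of them equals -10  true
#4 h=-10, n=-9, m=0; 0 of them equal -12, not exactly one  false
#5 values -2, -10, 0; j = -2 is not <= f = -10  false
#6 |0 - (-10)| = 10  true
#7 f = -10, n = -9; -10 < -9 (want ≥)  false
#8 values -9, -2, -10, 0 are pairwise distinct  true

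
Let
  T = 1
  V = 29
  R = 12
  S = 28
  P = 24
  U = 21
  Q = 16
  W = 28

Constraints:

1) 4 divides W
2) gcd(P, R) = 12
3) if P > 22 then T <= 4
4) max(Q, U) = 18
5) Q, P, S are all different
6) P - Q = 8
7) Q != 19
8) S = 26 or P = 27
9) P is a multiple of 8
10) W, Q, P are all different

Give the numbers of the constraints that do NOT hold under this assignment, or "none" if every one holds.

1) 28 / 4 = 7, so 4 divides 28  holds
2) gcd(24, 12) = 12  holds
3) P = 24 > 22, so we need T ≤ 4; T = 1 ≤ 4  holds
4) max(16, 21) = 21, not 18  fails
5) values 16, 24, 28 are pairwise distinct  holds
6) P - Q = 24 - 16 = 8  holds
7) Q = 16, and 16 ≠ 19  holds
8) S = 28 ≠ 26 and P = 24 ≠ 27; both disjuncts false  fails
9) 24 / 8 = 3, so 8 divides 24  holds
10) values 28, 16, 24 are pairwise distinct  holds

Constraints 4, 8 are violated.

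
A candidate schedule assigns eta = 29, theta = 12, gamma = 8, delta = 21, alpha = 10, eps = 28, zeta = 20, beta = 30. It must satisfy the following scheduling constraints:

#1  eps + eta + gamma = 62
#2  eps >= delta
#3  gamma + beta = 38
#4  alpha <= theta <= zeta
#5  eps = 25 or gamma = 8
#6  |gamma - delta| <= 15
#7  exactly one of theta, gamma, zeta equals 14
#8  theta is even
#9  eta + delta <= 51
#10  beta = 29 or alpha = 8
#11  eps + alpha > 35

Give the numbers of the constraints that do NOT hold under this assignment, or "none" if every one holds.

#1 eps + eta + gamma = 28 + 29 + 8 = 65, not 62  no
#2 eps = 28, delta = 21; 28 ≥ 21  yes
#3 gamma + beta = 8 + 30 = 38  yes
#4 values 10 <= 12 <= 20  yes
#5 eps = 28 ≠ 25, but gamma = 8 = 8 (second disjunct)  yes
#6 |8 - 21| = 13; 13 ≤ 15  yes
#7 theta=12, gamma=8, zeta=20; 0 of them equal 14, not exactly one  no
#8 theta = 12 is even  yes
#9 eta + delta = 29 + 21 = 50; 50 ≤ 51  yes
#10 beta = 30 ≠ 29 and alpha = 10 ≠ 8; both disjuncts false  no
#11 eps + alpha = 28 + 10 = 38; 38 > 35  yes

The assignment fails constraints 1, 7, and 10.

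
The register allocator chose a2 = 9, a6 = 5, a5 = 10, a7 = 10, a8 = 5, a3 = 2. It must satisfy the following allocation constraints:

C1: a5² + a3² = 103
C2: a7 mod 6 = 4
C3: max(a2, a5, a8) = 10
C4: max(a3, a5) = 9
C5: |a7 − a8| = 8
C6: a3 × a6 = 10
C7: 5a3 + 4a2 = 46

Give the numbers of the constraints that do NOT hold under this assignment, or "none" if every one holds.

C1: a5² + a3² = 10² + 2² = 100 + 4 = 104, not 103 — does not hold.
C2: 10 mod 6 = 4 — holds.
C3: max(9, 10, 5) = 10 — holds.
C4: max(2, 10) = 10, not 9 — does not hold.
C5: |10 − 5| = 5, not 8 — does not hold.
C6: a3 × a6 = 2 × 5 = 10 — holds.
C7: 5a3 + 4a2 = 5(2) + 4(9) = 46 — holds.

No — constraints 1, 4, and 5 are not satisfied.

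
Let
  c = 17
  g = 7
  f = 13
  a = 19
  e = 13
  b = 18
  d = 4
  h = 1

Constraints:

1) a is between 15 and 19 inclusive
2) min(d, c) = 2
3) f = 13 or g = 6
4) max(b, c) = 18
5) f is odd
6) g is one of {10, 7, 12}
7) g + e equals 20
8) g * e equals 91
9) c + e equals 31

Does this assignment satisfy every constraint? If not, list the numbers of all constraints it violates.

1) a = 19 lies in [15, 19]  ✔
2) min(4, 17) = 4, not 2  ✘
3) f = 13 = 13 (first disjunct)  ✔
4) max(18, 17) = 18  ✔
5) f = 13 is odd  ✔
6) g = 7 is in {10, 7, 12}  ✔
7) g + e = 7 + 13 = 20  ✔
8) g * e = 7 * 13 = 91  ✔
9) c + e = 17 + 13 = 30, not 31  ✘

No — constraints 2 and 9 are not satisfied.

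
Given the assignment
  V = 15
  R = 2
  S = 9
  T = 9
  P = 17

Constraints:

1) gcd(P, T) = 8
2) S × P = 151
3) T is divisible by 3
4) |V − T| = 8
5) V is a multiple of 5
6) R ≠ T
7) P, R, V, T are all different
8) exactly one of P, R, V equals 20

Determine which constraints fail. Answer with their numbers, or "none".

1) gcd(17, 9) = 1, not 8 — does not hold.
2) S × P = 9 × 17 = 153, not 151 — does not hold.
3) 9 / 3 = 3, so 3 divides 9 — holds.
4) |15 − 9| = 6, not 8 — does not hold.
5) 15 / 5 = 3, so 5 divides 15 — holds.
6) R = 2, T = 9; distinct — holds.
7) values 17, 2, 15, 9 are pairwise distinct — holds.
8) P=17, R=2, V=15; 0 of them equal 20, not exactly one — does not hold.

The assignment fails constraints 1, 2, 4, 8.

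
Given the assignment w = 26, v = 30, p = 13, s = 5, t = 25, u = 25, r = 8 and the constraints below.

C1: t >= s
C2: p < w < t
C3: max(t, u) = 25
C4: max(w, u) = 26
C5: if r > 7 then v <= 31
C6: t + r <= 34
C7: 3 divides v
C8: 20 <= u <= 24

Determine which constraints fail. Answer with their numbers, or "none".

Constraints 2, 8 do not hold.

C1: t = 25, s = 5; 25 ≥ 5 — holds.
C2: values 13, 26, 25; w = 26 is not < t = 25 — fails.
C3: max(25, 25) = 25 — holds.
C4: max(26, 25) = 26 — holds.
C5: r = 8 > 7, so we need v ≤ 31; v = 30 ≤ 31 — holds.
C6: t + r = 25 + 8 = 33; 33 ≤ 34 — holds.
C7: 30 / 3 = 10, so 3 divides 30 — holds.
C8: u = 25 is outside [20, 24] — fails.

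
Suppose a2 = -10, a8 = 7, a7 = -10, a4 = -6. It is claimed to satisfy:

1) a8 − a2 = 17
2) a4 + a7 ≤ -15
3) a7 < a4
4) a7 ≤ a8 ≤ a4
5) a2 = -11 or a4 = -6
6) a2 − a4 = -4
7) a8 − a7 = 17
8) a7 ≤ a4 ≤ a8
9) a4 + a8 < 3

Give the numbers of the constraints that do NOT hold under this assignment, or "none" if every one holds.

Constraint 4 is violated.

1) a8 − a2 = 7 − (-10) = 17 — satisfied.
2) a4 + a7 = -6 + (-10) = -16; -16 ≤ -15 — satisfied.
3) a7 = -10, a4 = -6; -10 < -6 — satisfied.
4) values -10, 7, -6; a8 = 7 is not ≤ a4 = -6 — violated.
5) a2 = -10 ≠ -11, but a4 = -6 = -6 (second disjunct) — satisfied.
6) a2 − a4 = -10 − (-6) = -4 — satisfied.
7) a8 − a7 = 7 − (-10) = 17 — satisfied.
8) values -10 ≤ -6 ≤ 7 — satisfied.
9) a4 + a8 = -6 + 7 = 1; 1 < 3 — satisfied.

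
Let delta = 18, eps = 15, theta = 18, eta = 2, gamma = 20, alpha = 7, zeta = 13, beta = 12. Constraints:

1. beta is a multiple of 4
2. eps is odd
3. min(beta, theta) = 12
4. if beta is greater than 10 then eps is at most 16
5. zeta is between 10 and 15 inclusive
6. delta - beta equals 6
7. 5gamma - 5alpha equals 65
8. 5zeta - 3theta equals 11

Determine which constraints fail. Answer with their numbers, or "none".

1. 12 / 4 = 3, so 4 divides 12 — holds.
2. eps = 15 is odd — holds.
3. min(12, 18) = 12 — holds.
4. beta = 12 > 10, so we need eps ≤ 16; eps = 15 ≤ 16 — holds.
5. zeta = 13 lies in [10, 15] — holds.
6. delta - beta = 18 - 12 = 6 — holds.
7. 5gamma - 5alpha = 5(20) - 5(7) = 65 — holds.
8. 5zeta - 3theta = 5(13) - 3(18) = 11 — holds.

Yes — all constraints hold.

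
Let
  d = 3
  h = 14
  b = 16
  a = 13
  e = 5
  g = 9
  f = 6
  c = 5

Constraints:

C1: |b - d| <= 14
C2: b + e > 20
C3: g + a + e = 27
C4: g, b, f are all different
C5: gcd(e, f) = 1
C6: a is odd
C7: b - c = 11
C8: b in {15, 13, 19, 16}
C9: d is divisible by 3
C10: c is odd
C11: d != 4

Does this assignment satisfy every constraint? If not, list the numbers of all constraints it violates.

C1: |16 - 3| = 13; 13 ≤ 14 — holds.
C2: b + e = 16 + 5 = 21; 21 > 20 — holds.
C3: g + a + e = 9 + 13 + 5 = 27 — holds.
C4: values 9, 16, 6 are pairwise distinct — holds.
C5: gcd(5, 6) = 1 — holds.
C6: a = 13 is odd — holds.
C7: b - c = 16 - 5 = 11 — holds.
C8: b = 16 is in {15, 13, 19, 16} — holds.
C9: 3 / 3 = 1, so 3 divides 3 — holds.
C10: c = 5 is odd — holds.
C11: d = 3, and 3 ≠ 4 — holds.

The assignment satisfies every constraint.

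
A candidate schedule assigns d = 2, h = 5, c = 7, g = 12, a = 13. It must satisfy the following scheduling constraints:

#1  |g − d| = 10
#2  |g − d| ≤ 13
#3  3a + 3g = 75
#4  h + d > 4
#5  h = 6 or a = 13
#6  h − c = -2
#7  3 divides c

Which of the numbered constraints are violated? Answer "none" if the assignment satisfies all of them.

Constraint 7 is violated.

#1 |12 − 2| = 10 — OK.
#2 |12 − 2| = 10; 10 ≤ 13 — OK.
#3 3a + 3g = 3(13) + 3(12) = 75 — OK.
#4 h + d = 5 + 2 = 7; 7 > 4 — OK.
#5 h = 5 ≠ 6, but a = 13 = 13 (second disjunct) — OK.
#6 h − c = 5 − 7 = -2 — OK.
#7 7 = 3×2 + 1, so 3 does not divide 7 — violated.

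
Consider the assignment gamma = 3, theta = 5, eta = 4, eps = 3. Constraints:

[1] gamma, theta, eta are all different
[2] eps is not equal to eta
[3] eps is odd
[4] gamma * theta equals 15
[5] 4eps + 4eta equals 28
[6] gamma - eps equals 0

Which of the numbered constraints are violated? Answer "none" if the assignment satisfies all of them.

None — every constraint holds.

[1] values 3, 5, 4 are pairwise distinct — OK.
[2] eps = 3, eta = 4; distinct — OK.
[3] eps = 3 is odd — OK.
[4] gamma * theta = 3 * 5 = 15 — OK.
[5] 4eps + 4eta = 4(3) + 4(4) = 28 — OK.
[6] gamma - eps = 3 - 3 = 0 — OK.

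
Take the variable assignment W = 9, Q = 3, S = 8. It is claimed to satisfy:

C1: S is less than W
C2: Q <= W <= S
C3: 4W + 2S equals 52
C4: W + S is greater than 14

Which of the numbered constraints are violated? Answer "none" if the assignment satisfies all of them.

C1: S = 8, W = 9; 8 < 9 — OK.
C2: values 3, 9, 8; W = 9 is not <= S = 8 — violated.
C3: 4W + 2S = 4(9) + 2(8) = 52 — OK.
C4: W + S = 9 + 8 = 17; 17 > 14 — OK.

The assignment fails constraint 2.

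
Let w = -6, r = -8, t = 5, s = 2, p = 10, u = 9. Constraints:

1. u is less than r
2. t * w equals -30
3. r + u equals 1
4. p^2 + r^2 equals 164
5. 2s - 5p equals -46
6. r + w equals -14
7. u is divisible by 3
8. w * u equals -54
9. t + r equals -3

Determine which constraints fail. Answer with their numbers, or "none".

1. u = 9, r = -8; 9 ≥ -8 (want <) — fails.
2. t * w = 5 * (-6) = -30 — holds.
3. r + u = -8 + 9 = 1 — holds.
4. p^2 + r^2 = 10^2 + (-8)^2 = 100 + 64 = 164 — holds.
5. 2s - 5p = 2(2) - 5(10) = -46 — holds.
6. r + w = -8 + (-6) = -14 — holds.
7. 9 / 3 = 3, so 3 divides 9 — holds.
8. w * u = -6 * 9 = -54 — holds.
9. t + r = 5 + (-8) = -3 — holds.

No — constraint 1 is not satisfied.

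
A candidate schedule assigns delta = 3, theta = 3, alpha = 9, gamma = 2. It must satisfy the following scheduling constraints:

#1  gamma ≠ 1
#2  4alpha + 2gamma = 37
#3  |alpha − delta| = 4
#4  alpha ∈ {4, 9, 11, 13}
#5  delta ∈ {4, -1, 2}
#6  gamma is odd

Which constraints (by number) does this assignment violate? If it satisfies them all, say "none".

Violated: 2, 3, 5, 6.

#1 gamma = 2, and 2 ≠ 1  ✔
#2 4alpha + 2gamma = 4(9) + 2(2) = 40, not 37  ✘
#3 |9 − 3| = 6, not 4  ✘
#4 alpha = 9 is in {4, 9, 11, 13}  ✔
#5 delta = 3 is not in {4, -1, 2}  ✘
#6 gamma = 2 is even  ✘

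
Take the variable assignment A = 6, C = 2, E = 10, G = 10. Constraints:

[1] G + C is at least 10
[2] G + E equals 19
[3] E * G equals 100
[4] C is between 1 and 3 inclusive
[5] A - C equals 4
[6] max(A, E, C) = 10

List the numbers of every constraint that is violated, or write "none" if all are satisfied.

Violated: 2.

[1] G + C = 10 + 2 = 12; 12 ≥ 10 — satisfied.
[2] G + E = 10 + 10 = 20, not 19 — violated.
[3] E * G = 10 * 10 = 100 — satisfied.
[4] C = 2 lies in [1, 3] — satisfied.
[5] A - C = 6 - 2 = 4 — satisfied.
[6] max(6, 10, 2) = 10 — satisfied.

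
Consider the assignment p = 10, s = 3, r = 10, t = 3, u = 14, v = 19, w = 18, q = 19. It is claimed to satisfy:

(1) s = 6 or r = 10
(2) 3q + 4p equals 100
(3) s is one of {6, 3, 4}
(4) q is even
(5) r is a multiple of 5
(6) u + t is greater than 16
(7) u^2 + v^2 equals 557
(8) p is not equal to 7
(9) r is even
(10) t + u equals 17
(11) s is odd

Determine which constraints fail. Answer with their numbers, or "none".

Constraints 2 and 4 do not hold.

(1) s = 3 ≠ 6, but r = 10 = 10 (second disjunct) — holds.
(2) 3q + 4p = 3(19) + 4(10) = 97, not 100 — fails.
(3) s = 3 is in {6, 3, 4} — holds.
(4) q = 19 is odd — fails.
(5) 10 / 5 = 2, so 5 divides 10 — holds.
(6) u + t = 14 + 3 = 17; 17 > 16 — holds.
(7) u^2 + v^2 = 14^2 + 19^2 = 196 + 361 = 557 — holds.
(8) p = 10, and 10 ≠ 7 — holds.
(9) r = 10 is even — holds.
(10) t + u = 3 + 14 = 17 — holds.
(11) s = 3 is odd — holds.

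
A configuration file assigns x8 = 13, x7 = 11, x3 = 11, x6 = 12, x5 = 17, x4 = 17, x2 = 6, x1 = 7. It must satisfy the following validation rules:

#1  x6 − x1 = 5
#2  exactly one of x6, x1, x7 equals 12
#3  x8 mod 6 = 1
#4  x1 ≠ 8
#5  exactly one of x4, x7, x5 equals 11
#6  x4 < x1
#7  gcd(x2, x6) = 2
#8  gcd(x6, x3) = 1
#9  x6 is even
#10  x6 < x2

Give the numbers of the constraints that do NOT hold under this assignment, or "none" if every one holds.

#1 x6 − x1 = 12 − 7 = 5  OK
#2 x6=12, x1=7, x7=11; 1 of them equals 12  OK
#3 13 mod 6 = 1  OK
#4 x1 = 7, and 7 ≠ 8  OK
#5 x4=17, x7=11, x5=17; 1 of them equals 11  OK
#6 x4 = 17, x1 = 7; 17 ≥ 7 (want <)  FAIL
#7 gcd(6, 12) = 6, not 2  FAIL
#8 gcd(12, 11) = 1  OK
#9 x6 = 12 is even  OK
#10 x6 = 12, x2 = 6; 12 ≥ 6 (want <)  FAIL

Constraints 6, 7, 10 do not hold.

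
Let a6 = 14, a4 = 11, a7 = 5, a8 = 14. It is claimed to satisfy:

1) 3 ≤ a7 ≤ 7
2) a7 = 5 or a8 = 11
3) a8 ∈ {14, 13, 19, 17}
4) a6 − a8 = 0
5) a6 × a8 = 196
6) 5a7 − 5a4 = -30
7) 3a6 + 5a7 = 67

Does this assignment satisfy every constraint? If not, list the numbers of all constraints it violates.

1) a7 = 5 lies in [3, 7]  holds
2) a7 = 5 = 5 (first disjunct)  holds
3) a8 = 14 is in {14, 13, 19, 17}  holds
4) a6 − a8 = 14 − 14 = 0  holds
5) a6 × a8 = 14 × 14 = 196  holds
6) 5a7 − 5a4 = 5(5) − 5(11) = -30  holds
7) 3a6 + 5a7 = 3(14) + 5(5) = 67  holds

All constraints are satisfied.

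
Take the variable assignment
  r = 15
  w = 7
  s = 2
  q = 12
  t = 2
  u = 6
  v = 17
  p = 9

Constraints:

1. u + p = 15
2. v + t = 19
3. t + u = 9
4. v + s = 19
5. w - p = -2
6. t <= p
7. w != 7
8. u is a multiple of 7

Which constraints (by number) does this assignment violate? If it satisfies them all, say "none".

1. u + p = 6 + 9 = 15 — holds.
2. v + t = 17 + 2 = 19 — holds.
3. t + u = 2 + 6 = 8, not 9 — does not hold.
4. v + s = 17 + 2 = 19 — holds.
5. w - p = 7 - 9 = -2 — holds.
6. t = 2, p = 9; 2 ≤ 9 — holds.
7. w = 7, but 7 is required to differ — does not hold.
8. 6 = 7*0 + 6, so 7 does not divide 6 — does not hold.

No — constraints 3, 7, and 8 are not satisfied.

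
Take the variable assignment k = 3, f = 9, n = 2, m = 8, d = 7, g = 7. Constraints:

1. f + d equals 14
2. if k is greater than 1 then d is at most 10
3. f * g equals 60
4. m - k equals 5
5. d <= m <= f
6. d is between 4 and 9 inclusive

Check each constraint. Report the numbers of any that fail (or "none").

Constraints 1 and 3 do not hold.

1. f + d = 9 + 7 = 16, not 14 — does not hold.
2. k = 3 > 1, so we need d ≤ 10; d = 7 ≤ 10 — holds.
3. f * g = 9 * 7 = 63, not 60 — does not hold.
4. m - k = 8 - 3 = 5 — holds.
5. values 7 <= 8 <= 9 — holds.
6. d = 7 lies in [4, 9] — holds.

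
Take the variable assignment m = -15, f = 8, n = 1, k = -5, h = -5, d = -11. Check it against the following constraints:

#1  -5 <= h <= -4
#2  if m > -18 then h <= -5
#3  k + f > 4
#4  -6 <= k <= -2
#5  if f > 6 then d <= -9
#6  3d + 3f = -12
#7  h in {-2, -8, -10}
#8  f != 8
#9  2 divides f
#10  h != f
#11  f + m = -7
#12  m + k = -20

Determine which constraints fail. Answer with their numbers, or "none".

Constraints 3, 6, 7, 8 are violated.

#1 h = -5 lies in [-5, -4] — OK.
#2 m = -15 > -18, so we need h ≤ -5; h = -5 ≤ -5 — OK.
#3 k + f = -5 + 8 = 3; 3 ≤ 4, bound 4 not met — violated.
#4 k = -5 lies in [-6, -2] — OK.
#5 f = 8 > 6, so we need d ≤ -9; d = -11 ≤ -9 — OK.
#6 3d + 3f = 3(-11) + 3(8) = -9, not -12 — violated.
#7 h = -5 is not in {-2, -8, -10} — violated.
#8 f = 8, but 8 is required to differ — violated.
#9 8 / 2 = 4, so 2 divides 8 — OK.
#10 h = -5, f = 8; distinct — OK.
#11 f + m = 8 + (-15) = -7 — OK.
#12 m + k = -15 + (-5) = -20 — OK.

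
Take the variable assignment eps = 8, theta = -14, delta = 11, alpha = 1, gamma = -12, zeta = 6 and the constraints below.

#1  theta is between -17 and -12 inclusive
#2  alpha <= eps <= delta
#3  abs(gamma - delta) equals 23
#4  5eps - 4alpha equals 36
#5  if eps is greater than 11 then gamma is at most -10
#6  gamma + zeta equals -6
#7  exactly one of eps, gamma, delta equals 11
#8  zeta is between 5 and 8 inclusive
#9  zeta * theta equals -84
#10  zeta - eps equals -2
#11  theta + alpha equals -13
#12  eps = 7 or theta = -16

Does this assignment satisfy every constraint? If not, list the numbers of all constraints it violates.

#1 theta = -14 lies in [-17, -12]  true
#2 values 1 <= 8 <= 11  true
#3 abs(-12 - 11) = 23  true
#4 5eps - 4alpha = 5(8) - 4(1) = 36  true
#5 eps = 8, not > 11; antecedent false, conditional vacuously true  true
#6 gamma + zeta = -12 + 6 = -6  true
#7 eps=8, gamma=-12, delta=11; 1 of them equals 11  true
#8 zeta = 6 lies in [5, 8]  true
#9 zeta * theta = 6 * (-14) = -84  true
#10 zeta - eps = 6 - 8 = -2  true
#11 theta + alpha = -14 + 1 = -13  true
#12 eps = 8 ≠ 7 and theta = -14 ≠ -16; both disjuncts false  false

The assignment fails constraint 12.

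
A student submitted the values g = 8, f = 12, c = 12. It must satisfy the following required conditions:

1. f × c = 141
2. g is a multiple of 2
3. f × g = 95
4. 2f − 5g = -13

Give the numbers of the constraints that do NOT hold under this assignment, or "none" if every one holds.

The assignment fails constraints 1, 3, 4.

1. f × c = 12 × 12 = 144, not 141  ✗
2. 8 / 2 = 4, so 2 divides 8  ✓
3. f × g = 12 × 8 = 96, not 95  ✗
4. 2f − 5g = 2(12) − 5(8) = -16, not -13  ✗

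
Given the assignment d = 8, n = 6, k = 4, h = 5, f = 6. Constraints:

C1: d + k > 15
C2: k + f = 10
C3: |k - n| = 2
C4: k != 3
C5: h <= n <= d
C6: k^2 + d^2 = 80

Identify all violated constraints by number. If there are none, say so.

C1: d + k = 8 + 4 = 12; 12 ≤ 15, bound 15 not met  ✗
C2: k + f = 4 + 6 = 10  ✓
C3: |4 - 6| = 2  ✓
C4: k = 4, and 4 ≠ 3  ✓
C5: values 5 <= 6 <= 8  ✓
C6: k^2 + d^2 = 4^2 + 8^2 = 16 + 64 = 80  ✓

Constraint 1 does not hold.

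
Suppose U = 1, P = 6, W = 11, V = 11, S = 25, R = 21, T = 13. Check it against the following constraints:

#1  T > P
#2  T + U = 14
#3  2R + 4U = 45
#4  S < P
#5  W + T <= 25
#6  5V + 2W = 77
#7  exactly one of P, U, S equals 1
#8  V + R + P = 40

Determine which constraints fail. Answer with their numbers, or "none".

Violated: 3, 4, 8.

#1 T = 13, P = 6; 13 > 6  ✓
#2 T + U = 13 + 1 = 14  ✓
#3 2R + 4U = 2(21) + 4(1) = 46, not 45  ✗
#4 S = 25, P = 6; 25 ≥ 6 (want <)  ✗
#5 W + T = 11 + 13 = 24; 24 ≤ 25  ✓
#6 5V + 2W = 5(11) + 2(11) = 77  ✓
#7 P=6, U=1, S=25; 1 of them equals 1  ✓
#8 V + R + P = 11 + 21 + 6 = 38, not 40  ✗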